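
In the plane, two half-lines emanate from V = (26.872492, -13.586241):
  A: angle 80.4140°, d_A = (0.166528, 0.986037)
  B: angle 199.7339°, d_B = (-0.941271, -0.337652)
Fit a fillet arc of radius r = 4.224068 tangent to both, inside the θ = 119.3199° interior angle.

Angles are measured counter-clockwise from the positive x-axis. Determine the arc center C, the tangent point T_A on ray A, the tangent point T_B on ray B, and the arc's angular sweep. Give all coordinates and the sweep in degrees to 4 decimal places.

center=(23.1191,-10.4450) T_A=(27.2842,-11.1485) T_B=(24.5454,-14.4210) sweep=60.6801

bisector direction at 140.0739° = (-0.766873,0.641798)
center distance |VC| = r/sin(θ/2) = 4.224068/sin(59.6600°) = 4.894391
C = V + |VC|·bis = (23.1191,-10.4450)
T_A = V + ((C−V)·d_A)·d_A = V + 2.4723·d_A = (27.2842,-11.1485)
T_B = V + ((C−V)·d_B)·d_B = V + 2.4723·d_B = (24.5454,-14.4210)
sweep = 180° − θ = 60.6801°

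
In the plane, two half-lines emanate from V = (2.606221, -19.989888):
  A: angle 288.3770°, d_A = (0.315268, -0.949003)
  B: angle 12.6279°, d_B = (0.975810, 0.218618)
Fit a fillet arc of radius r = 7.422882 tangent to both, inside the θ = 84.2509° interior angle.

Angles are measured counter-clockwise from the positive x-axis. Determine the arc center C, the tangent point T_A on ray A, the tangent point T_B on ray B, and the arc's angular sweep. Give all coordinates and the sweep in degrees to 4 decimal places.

center=(12.2382,-25.4389) T_A=(5.1939,-27.7790) T_B=(10.6154,-18.1955) sweep=95.7491

bisector direction at 330.5025° = (0.870377,-0.492386)
center distance |VC| = r/sin(θ/2) = 7.422882/sin(42.1255°) = 11.066439
C = V + |VC|·bis = (12.2382,-25.4389)
T_A = V + ((C−V)·d_A)·d_A = V + 8.2077·d_A = (5.1939,-27.7790)
T_B = V + ((C−V)·d_B)·d_B = V + 8.2077·d_B = (10.6154,-18.1955)
sweep = 180° − θ = 95.7491°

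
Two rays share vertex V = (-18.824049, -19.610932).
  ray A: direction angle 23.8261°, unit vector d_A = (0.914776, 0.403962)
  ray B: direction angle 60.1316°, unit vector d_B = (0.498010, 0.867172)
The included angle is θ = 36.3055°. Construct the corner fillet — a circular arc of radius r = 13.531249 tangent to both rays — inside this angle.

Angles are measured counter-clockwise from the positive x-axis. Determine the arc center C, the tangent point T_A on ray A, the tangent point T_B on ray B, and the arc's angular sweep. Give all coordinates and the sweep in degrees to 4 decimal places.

center=(13.4628,9.4387) T_A=(18.9289,-2.9393) T_B=(1.7289,16.1774) sweep=143.6945

bisector direction at 41.9789° = (0.743392,0.668856)
center distance |VC| = r/sin(θ/2) = 13.531249/sin(18.1528°) = 43.431835
C = V + |VC|·bis = (13.4628,9.4387)
T_A = V + ((C−V)·d_A)·d_A = V + 41.2702·d_A = (18.9289,-2.9393)
T_B = V + ((C−V)·d_B)·d_B = V + 41.2702·d_B = (1.7289,16.1774)
sweep = 180° − θ = 143.6945°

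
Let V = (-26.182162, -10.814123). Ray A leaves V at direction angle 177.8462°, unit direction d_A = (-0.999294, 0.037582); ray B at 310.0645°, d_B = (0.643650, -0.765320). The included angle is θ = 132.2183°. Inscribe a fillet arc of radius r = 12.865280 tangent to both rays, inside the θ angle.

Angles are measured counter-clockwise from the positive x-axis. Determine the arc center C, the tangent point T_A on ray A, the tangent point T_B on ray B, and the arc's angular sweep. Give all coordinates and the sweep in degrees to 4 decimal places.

center=(-32.3603,-23.4561) T_A=(-31.8768,-10.6000) T_B=(-22.5142,-15.1754) sweep=47.7817

bisector direction at 243.9554° = (-0.439071,-0.898452)
center distance |VC| = r/sin(θ/2) = 12.865280/sin(66.1091°) = 14.070893
C = V + |VC|·bis = (-32.3603,-23.4561)
T_A = V + ((C−V)·d_A)·d_A = V + 5.6986·d_A = (-31.8768,-10.6000)
T_B = V + ((C−V)·d_B)·d_B = V + 5.6986·d_B = (-22.5142,-15.1754)
sweep = 180° − θ = 47.7817°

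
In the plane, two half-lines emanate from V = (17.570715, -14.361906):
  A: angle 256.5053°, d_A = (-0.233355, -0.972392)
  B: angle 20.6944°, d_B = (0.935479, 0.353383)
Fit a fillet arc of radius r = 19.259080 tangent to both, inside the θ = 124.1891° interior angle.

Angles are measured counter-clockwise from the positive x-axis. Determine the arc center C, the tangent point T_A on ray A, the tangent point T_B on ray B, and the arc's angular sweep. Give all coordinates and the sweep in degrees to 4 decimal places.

bisector direction at 318.5998° = (0.750109,-0.661314)
center distance |VC| = r/sin(θ/2) = 19.259080/sin(62.0945°) = 21.793165
C = V + |VC|·bis = (33.9180,-28.7740)
T_A = V + ((C−V)·d_A)·d_A = V + 10.1995·d_A = (15.1906,-24.2798)
T_B = V + ((C−V)·d_B)·d_B = V + 10.1995·d_B = (27.1121,-10.7576)
sweep = 180° − θ = 55.8109°

center=(33.9180,-28.7740) T_A=(15.1906,-24.2798) T_B=(27.1121,-10.7576) sweep=55.8109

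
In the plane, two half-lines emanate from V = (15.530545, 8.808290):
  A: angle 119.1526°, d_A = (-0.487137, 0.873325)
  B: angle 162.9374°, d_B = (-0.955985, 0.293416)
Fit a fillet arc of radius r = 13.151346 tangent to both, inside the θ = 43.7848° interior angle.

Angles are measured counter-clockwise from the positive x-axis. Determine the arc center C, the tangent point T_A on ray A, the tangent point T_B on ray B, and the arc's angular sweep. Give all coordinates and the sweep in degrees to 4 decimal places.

bisector direction at 141.0450° = (-0.777640,0.628710)
center distance |VC| = r/sin(θ/2) = 13.151346/sin(21.8924°) = 35.271094
C = V + |VC|·bis = (-11.8977,30.9836)
T_A = V + ((C−V)·d_A)·d_A = V + 32.7275·d_A = (-0.4123,37.3901)
T_B = V + ((C−V)·d_B)·d_B = V + 32.7275·d_B = (-15.7565,18.4111)
sweep = 180° − θ = 136.2152°

center=(-11.8977,30.9836) T_A=(-0.4123,37.3901) T_B=(-15.7565,18.4111) sweep=136.2152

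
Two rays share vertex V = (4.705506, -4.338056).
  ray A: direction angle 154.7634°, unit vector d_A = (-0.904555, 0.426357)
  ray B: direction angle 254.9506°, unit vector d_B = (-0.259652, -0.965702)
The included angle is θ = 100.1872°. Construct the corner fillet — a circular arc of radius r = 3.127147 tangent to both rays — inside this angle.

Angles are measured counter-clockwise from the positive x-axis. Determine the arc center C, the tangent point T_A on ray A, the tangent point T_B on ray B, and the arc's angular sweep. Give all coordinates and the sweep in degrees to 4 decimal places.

bisector direction at 204.8570° = (-0.907360,-0.420355)
center distance |VC| = r/sin(θ/2) = 3.127147/sin(50.0936°) = 4.076618
C = V + |VC|·bis = (1.0065,-6.0517)
T_A = V + ((C−V)·d_A)·d_A = V + 2.6153·d_A = (2.3398,-3.2230)
T_B = V + ((C−V)·d_B)·d_B = V + 2.6153·d_B = (4.0264,-6.8637)
sweep = 180° − θ = 79.8128°

center=(1.0065,-6.0517) T_A=(2.3398,-3.2230) T_B=(4.0264,-6.8637) sweep=79.8128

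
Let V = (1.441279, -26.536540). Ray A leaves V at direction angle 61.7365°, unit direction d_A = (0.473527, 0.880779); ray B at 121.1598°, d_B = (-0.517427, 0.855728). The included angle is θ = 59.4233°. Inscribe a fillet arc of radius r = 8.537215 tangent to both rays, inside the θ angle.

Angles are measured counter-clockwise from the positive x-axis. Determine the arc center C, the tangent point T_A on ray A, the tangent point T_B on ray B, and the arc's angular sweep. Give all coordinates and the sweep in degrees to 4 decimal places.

center=(1.0060,-9.3172) T_A=(8.5254,-13.3599) T_B=(-6.2996,-13.7346) sweep=120.5767

bisector direction at 91.4481° = (-0.025272,0.999681)
center distance |VC| = r/sin(θ/2) = 8.537215/sin(29.7116°) = 17.224793
C = V + |VC|·bis = (1.0060,-9.3172)
T_A = V + ((C−V)·d_A)·d_A = V + 14.9603·d_A = (8.5254,-13.3599)
T_B = V + ((C−V)·d_B)·d_B = V + 14.9603·d_B = (-6.2996,-13.7346)
sweep = 180° − θ = 120.5767°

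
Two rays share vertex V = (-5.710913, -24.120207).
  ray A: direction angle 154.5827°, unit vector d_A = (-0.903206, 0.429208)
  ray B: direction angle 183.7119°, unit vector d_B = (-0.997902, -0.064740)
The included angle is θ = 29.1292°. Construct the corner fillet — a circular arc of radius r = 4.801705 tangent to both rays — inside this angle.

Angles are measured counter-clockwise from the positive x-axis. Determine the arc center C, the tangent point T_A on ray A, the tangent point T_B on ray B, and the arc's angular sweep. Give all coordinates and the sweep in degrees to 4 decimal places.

center=(-24.4638,-20.5250) T_A=(-22.4029,-16.1881) T_B=(-24.1530,-25.3166) sweep=150.8708

bisector direction at 169.1473° = (-0.982114,0.188285)
center distance |VC| = r/sin(θ/2) = 4.801705/sin(14.5646°) = 19.094437
C = V + |VC|·bis = (-24.4638,-20.5250)
T_A = V + ((C−V)·d_A)·d_A = V + 18.4808·d_A = (-22.4029,-16.1881)
T_B = V + ((C−V)·d_B)·d_B = V + 18.4808·d_B = (-24.1530,-25.3166)
sweep = 180° − θ = 150.8708°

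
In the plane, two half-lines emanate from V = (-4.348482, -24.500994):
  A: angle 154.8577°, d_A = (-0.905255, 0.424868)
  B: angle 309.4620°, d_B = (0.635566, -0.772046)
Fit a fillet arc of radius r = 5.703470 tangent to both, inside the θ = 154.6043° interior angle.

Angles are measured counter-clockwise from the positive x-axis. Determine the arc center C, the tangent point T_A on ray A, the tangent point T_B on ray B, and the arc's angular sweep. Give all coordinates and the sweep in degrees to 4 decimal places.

bisector direction at 232.1598° = (-0.613461,-0.789725)
center distance |VC| = r/sin(θ/2) = 5.703470/sin(77.3021°) = 5.846458
C = V + |VC|·bis = (-7.9351,-29.1181)
T_A = V + ((C−V)·d_A)·d_A = V + 1.2851·d_A = (-5.5118,-23.9550)
T_B = V + ((C−V)·d_B)·d_B = V + 1.2851·d_B = (-3.5317,-25.4932)
sweep = 180° − θ = 25.3957°

center=(-7.9351,-29.1181) T_A=(-5.5118,-23.9550) T_B=(-3.5317,-25.4932) sweep=25.3957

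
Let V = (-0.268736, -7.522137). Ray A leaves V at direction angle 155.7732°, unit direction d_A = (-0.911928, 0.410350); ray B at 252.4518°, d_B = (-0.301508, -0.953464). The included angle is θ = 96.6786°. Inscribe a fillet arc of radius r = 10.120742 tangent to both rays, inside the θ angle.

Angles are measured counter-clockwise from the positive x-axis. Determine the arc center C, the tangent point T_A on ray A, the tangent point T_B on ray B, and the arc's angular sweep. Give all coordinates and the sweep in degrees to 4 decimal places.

center=(-12.6335,-13.0564) T_A=(-8.4805,-3.8270) T_B=(-2.9838,-16.1079) sweep=83.3214

bisector direction at 204.1125° = (-0.912745,-0.408530)
center distance |VC| = r/sin(θ/2) = 10.120742/sin(48.3393°) = 13.546807
C = V + |VC|·bis = (-12.6335,-13.0564)
T_A = V + ((C−V)·d_A)·d_A = V + 9.0048·d_A = (-8.4805,-3.8270)
T_B = V + ((C−V)·d_B)·d_B = V + 9.0048·d_B = (-2.9838,-16.1079)
sweep = 180° − θ = 83.3214°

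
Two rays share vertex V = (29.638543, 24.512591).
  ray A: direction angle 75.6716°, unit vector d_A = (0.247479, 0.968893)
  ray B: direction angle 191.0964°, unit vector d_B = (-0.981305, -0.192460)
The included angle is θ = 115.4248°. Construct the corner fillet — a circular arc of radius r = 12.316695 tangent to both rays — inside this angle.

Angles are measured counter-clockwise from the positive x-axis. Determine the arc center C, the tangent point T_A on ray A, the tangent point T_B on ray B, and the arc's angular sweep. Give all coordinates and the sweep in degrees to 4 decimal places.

bisector direction at 133.3840° = (-0.686885,0.726767)
center distance |VC| = r/sin(θ/2) = 12.316695/sin(57.7124°) = 14.569462
C = V + |VC|·bis = (19.6310,35.1012)
T_A = V + ((C−V)·d_A)·d_A = V + 7.7826·d_A = (31.5646,32.0531)
T_B = V + ((C−V)·d_B)·d_B = V + 7.7826·d_B = (22.0015,23.0148)
sweep = 180° − θ = 64.5752°

center=(19.6310,35.1012) T_A=(31.5646,32.0531) T_B=(22.0015,23.0148) sweep=64.5752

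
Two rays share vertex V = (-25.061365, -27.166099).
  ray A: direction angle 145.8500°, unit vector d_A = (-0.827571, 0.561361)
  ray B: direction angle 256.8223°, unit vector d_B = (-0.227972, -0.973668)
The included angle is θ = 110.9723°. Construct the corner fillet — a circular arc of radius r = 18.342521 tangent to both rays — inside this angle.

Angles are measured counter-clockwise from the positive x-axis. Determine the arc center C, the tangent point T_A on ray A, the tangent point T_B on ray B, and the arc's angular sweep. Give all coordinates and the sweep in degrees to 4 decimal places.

center=(-45.7963,-35.2654) T_A=(-35.4995,-20.0857) T_B=(-27.9368,-39.4470) sweep=69.0277

bisector direction at 201.3361° = (-0.931462,-0.363839)
center distance |VC| = r/sin(θ/2) = 18.342521/sin(55.4862°) = 22.260631
C = V + |VC|·bis = (-45.7963,-35.2654)
T_A = V + ((C−V)·d_A)·d_A = V + 12.6130·d_A = (-35.4995,-20.0857)
T_B = V + ((C−V)·d_B)·d_B = V + 12.6130·d_B = (-27.9368,-39.4470)
sweep = 180° − θ = 69.0277°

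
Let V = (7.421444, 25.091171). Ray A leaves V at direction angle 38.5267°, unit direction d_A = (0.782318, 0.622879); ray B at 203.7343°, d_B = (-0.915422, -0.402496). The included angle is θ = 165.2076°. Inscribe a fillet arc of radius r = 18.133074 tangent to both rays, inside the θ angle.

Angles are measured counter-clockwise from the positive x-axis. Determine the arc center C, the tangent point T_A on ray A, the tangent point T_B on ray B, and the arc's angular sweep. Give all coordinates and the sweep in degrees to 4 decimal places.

bisector direction at 121.1305° = (-0.516989,0.855992)
center distance |VC| = r/sin(θ/2) = 18.133074/sin(82.6038°) = 18.285212
C = V + |VC|·bis = (-2.0318,40.7432)
T_A = V + ((C−V)·d_A)·d_A = V + 2.3539·d_A = (9.2629,26.5573)
T_B = V + ((C−V)·d_B)·d_B = V + 2.3539·d_B = (5.2667,24.1438)
sweep = 180° − θ = 14.7924°

center=(-2.0318,40.7432) T_A=(9.2629,26.5573) T_B=(5.2667,24.1438) sweep=14.7924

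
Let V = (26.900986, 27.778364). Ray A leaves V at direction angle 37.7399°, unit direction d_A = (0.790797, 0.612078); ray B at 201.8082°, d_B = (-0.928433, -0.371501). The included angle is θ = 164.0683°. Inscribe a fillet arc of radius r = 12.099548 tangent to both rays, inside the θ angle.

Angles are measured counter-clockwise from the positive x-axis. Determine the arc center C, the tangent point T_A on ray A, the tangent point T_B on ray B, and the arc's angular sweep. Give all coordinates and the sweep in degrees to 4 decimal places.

bisector direction at 119.7740° = (-0.496581,0.867990)
center distance |VC| = r/sin(θ/2) = 12.099548/sin(82.0341°) = 12.217436
C = V + |VC|·bis = (20.8340,38.3830)
T_A = V + ((C−V)·d_A)·d_A = V + 1.6931·d_A = (28.2399,28.8147)
T_B = V + ((C−V)·d_B)·d_B = V + 1.6931·d_B = (25.3290,27.1494)
sweep = 180° − θ = 15.9317°

center=(20.8340,38.3830) T_A=(28.2399,28.8147) T_B=(25.3290,27.1494) sweep=15.9317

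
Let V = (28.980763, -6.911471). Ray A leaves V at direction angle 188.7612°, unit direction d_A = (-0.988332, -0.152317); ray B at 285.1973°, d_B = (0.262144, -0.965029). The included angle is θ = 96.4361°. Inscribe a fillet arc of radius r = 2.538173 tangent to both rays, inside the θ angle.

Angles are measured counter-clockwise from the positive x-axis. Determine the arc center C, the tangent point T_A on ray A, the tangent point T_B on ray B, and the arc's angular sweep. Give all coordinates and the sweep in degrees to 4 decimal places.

center=(27.1259,-9.7655) T_A=(26.7393,-7.2569) T_B=(29.5753,-9.1001) sweep=83.5639

bisector direction at 236.9793° = (-0.544943,-0.838473)
center distance |VC| = r/sin(θ/2) = 2.538173/sin(48.2180°) = 3.403810
C = V + |VC|·bis = (27.1259,-9.7655)
T_A = V + ((C−V)·d_A)·d_A = V + 2.2680·d_A = (26.7393,-7.2569)
T_B = V + ((C−V)·d_B)·d_B = V + 2.2680·d_B = (29.5753,-9.1001)
sweep = 180° − θ = 83.5639°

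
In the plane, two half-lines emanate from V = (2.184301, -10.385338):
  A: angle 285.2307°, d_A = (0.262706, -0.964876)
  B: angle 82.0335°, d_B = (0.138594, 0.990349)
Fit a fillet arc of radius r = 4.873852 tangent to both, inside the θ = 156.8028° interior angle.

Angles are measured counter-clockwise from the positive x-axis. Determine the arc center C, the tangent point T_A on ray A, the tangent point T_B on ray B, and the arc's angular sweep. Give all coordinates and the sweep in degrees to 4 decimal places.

bisector direction at 3.6321° = (0.997991,0.063350)
center distance |VC| = r/sin(θ/2) = 4.873852/sin(78.4014°) = 4.975450
C = V + |VC|·bis = (7.1498,-10.0701)
T_A = V + ((C−V)·d_A)·d_A = V + 1.0003·d_A = (2.4471,-11.3505)
T_B = V + ((C−V)·d_B)·d_B = V + 1.0003·d_B = (2.3229,-9.3947)
sweep = 180° − θ = 23.1972°

center=(7.1498,-10.0701) T_A=(2.4471,-11.3505) T_B=(2.3229,-9.3947) sweep=23.1972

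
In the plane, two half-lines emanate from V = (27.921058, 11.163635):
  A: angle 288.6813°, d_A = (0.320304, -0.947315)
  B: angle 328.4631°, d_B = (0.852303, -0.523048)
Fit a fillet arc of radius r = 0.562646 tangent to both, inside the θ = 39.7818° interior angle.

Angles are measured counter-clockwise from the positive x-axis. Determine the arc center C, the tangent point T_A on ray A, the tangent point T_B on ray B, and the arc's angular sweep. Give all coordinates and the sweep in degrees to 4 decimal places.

center=(28.9522,9.8707) T_A=(28.4192,9.6905) T_B=(29.2464,10.3503) sweep=140.2182

bisector direction at 308.5722° = (0.623500,-0.781823)
center distance |VC| = r/sin(θ/2) = 0.562646/sin(19.8909°) = 1.653721
C = V + |VC|·bis = (28.9522,9.8707)
T_A = V + ((C−V)·d_A)·d_A = V + 1.5551·d_A = (28.4192,9.6905)
T_B = V + ((C−V)·d_B)·d_B = V + 1.5551·d_B = (29.2464,10.3503)
sweep = 180° − θ = 140.2182°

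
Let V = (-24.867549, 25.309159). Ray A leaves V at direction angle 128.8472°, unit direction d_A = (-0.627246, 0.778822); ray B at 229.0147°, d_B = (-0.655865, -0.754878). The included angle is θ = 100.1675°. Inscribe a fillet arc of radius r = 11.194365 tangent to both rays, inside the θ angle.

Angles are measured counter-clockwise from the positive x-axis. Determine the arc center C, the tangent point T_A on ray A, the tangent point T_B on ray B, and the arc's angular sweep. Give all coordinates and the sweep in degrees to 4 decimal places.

bisector direction at 178.9309° = (-0.999826,0.018657)
center distance |VC| = r/sin(θ/2) = 11.194365/sin(50.0838°) = 14.595320
C = V + |VC|·bis = (-39.4603,25.5815)
T_A = V + ((C−V)·d_A)·d_A = V + 9.3653·d_A = (-30.7419,32.6031)
T_B = V + ((C−V)·d_B)·d_B = V + 9.3653·d_B = (-31.0099,18.2395)
sweep = 180° − θ = 79.8325°

center=(-39.4603,25.5815) T_A=(-30.7419,32.6031) T_B=(-31.0099,18.2395) sweep=79.8325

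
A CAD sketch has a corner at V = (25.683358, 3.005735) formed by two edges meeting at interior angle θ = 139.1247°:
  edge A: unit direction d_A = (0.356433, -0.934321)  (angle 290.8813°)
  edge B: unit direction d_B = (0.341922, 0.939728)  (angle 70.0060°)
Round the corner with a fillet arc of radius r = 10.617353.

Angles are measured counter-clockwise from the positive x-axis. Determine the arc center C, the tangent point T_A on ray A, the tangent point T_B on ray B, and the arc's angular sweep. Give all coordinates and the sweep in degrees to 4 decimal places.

bisector direction at 0.4436° = (0.999970,0.007743)
center distance |VC| = r/sin(θ/2) = 10.617353/sin(69.5623°) = 11.330582
C = V + |VC|·bis = (37.0136,3.0935)
T_A = V + ((C−V)·d_A)·d_A = V + 3.9565·d_A = (27.0936,-0.6909)
T_B = V + ((C−V)·d_B)·d_B = V + 3.9565·d_B = (27.0362,6.7238)
sweep = 180° − θ = 40.8753°

center=(37.0136,3.0935) T_A=(27.0936,-0.6909) T_B=(27.0362,6.7238) sweep=40.8753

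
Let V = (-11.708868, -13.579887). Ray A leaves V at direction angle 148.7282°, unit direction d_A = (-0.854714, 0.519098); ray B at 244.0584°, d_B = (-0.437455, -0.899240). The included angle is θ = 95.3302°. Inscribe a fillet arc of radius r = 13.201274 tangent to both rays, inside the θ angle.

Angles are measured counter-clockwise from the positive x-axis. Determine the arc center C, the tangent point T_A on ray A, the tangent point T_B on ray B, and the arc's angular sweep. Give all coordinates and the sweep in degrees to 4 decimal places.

bisector direction at 196.3933° = (-0.959347,-0.282229)
center distance |VC| = r/sin(θ/2) = 13.201274/sin(47.6651°) = 17.858359
C = V + |VC|·bis = (-28.8412,-18.6200)
T_A = V + ((C−V)·d_A)·d_A = V + 12.0269·d_A = (-21.9885,-7.3367)
T_B = V + ((C−V)·d_B)·d_B = V + 12.0269·d_B = (-16.9701,-24.3950)
sweep = 180° − θ = 84.6698°

center=(-28.8412,-18.6200) T_A=(-21.9885,-7.3367) T_B=(-16.9701,-24.3950) sweep=84.6698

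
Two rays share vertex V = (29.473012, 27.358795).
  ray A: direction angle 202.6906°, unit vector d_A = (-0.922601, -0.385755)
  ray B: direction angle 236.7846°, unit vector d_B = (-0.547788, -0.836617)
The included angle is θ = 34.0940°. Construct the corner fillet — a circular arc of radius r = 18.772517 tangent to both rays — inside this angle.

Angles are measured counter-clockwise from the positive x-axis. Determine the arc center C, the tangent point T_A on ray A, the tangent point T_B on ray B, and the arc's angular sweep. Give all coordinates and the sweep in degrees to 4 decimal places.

center=(-19.7693,-13.5776) T_A=(-27.0109,3.7419) T_B=(-4.0639,-23.8610) sweep=145.9060

bisector direction at 219.7376° = (-0.768980,-0.639273)
center distance |VC| = r/sin(θ/2) = 18.772517/sin(17.0470°) = 64.035915
C = V + |VC|·bis = (-19.7693,-13.5776)
T_A = V + ((C−V)·d_A)·d_A = V + 61.2225·d_A = (-27.0109,3.7419)
T_B = V + ((C−V)·d_B)·d_B = V + 61.2225·d_B = (-4.0639,-23.8610)
sweep = 180° − θ = 145.9060°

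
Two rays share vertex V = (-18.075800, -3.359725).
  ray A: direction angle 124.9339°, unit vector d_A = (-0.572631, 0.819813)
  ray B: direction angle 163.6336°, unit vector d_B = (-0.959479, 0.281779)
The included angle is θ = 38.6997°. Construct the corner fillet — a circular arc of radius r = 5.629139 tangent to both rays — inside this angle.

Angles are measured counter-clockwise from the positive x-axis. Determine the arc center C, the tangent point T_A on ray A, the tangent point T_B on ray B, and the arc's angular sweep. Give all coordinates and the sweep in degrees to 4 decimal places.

center=(-31.8697,6.5581) T_A=(-27.2548,9.7815) T_B=(-33.4558,1.1571) sweep=141.3003

bisector direction at 144.2837° = (-0.811918,0.583772)
center distance |VC| = r/sin(θ/2) = 5.629139/sin(19.3498°) = 16.989246
C = V + |VC|·bis = (-31.8697,6.5581)
T_A = V + ((C−V)·d_A)·d_A = V + 16.0296·d_A = (-27.2548,9.7815)
T_B = V + ((C−V)·d_B)·d_B = V + 16.0296·d_B = (-33.4558,1.1571)
sweep = 180° − θ = 141.3003°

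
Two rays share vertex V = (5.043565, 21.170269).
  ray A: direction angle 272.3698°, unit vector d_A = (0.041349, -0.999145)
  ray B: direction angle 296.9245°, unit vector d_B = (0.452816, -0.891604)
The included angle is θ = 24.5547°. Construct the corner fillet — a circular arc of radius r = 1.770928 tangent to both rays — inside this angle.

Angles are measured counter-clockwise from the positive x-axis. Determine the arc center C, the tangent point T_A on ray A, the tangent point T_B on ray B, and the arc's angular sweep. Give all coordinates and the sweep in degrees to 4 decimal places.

center=(7.1495,13.1128) T_A=(5.3800,13.0396) T_B=(8.7284,13.9147) sweep=155.4453

bisector direction at 284.6472° = (0.252866,-0.967501)
center distance |VC| = r/sin(θ/2) = 1.770928/sin(12.2774°) = 8.328130
C = V + |VC|·bis = (7.1495,13.1128)
T_A = V + ((C−V)·d_A)·d_A = V + 8.1377·d_A = (5.3800,13.0396)
T_B = V + ((C−V)·d_B)·d_B = V + 8.1377·d_B = (8.7284,13.9147)
sweep = 180° − θ = 155.4453°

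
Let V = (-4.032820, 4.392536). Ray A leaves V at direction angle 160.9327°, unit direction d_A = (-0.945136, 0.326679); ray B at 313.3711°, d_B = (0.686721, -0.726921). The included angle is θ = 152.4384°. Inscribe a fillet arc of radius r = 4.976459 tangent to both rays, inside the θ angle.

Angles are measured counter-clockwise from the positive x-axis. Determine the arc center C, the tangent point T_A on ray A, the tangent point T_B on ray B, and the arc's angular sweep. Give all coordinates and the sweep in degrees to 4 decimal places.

center=(-6.8121,0.0878) T_A=(-5.1864,4.7913) T_B=(-3.1946,3.5053) sweep=27.5616

bisector direction at 237.1519° = (-0.542414,-0.840112)
center distance |VC| = r/sin(θ/2) = 4.976459/sin(76.2192°) = 5.123956
C = V + |VC|·bis = (-6.8121,0.0878)
T_A = V + ((C−V)·d_A)·d_A = V + 1.2206·d_A = (-5.1864,4.7913)
T_B = V + ((C−V)·d_B)·d_B = V + 1.2206·d_B = (-3.1946,3.5053)
sweep = 180° − θ = 27.5616°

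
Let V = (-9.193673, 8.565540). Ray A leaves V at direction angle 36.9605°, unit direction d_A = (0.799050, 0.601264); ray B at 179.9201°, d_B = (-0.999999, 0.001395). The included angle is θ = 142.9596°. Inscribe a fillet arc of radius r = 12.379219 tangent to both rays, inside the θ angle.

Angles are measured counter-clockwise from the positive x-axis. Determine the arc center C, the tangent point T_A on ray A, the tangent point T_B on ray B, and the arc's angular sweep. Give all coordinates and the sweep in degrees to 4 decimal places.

center=(-13.3233,20.9505) T_A=(-5.8801,11.0589) T_B=(-13.3406,8.5713) sweep=37.0404

bisector direction at 108.4403° = (-0.316316,0.948654)
center distance |VC| = r/sin(θ/2) = 12.379219/sin(71.4798°) = 13.055332
C = V + |VC|·bis = (-13.3233,20.9505)
T_A = V + ((C−V)·d_A)·d_A = V + 4.1469·d_A = (-5.8801,11.0589)
T_B = V + ((C−V)·d_B)·d_B = V + 4.1469·d_B = (-13.3406,8.5713)
sweep = 180° − θ = 37.0404°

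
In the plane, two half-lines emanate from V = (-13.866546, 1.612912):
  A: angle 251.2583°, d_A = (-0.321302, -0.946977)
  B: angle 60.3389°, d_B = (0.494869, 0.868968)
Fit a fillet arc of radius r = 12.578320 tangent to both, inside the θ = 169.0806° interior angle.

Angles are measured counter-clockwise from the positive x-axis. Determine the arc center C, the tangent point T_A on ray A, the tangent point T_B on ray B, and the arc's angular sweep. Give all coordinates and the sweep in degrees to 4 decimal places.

bisector direction at 335.7986° = (0.912110,-0.409945)
center distance |VC| = r/sin(θ/2) = 12.578320/sin(84.5403°) = 12.635643
C = V + |VC|·bis = (-2.3414,-3.5670)
T_A = V + ((C−V)·d_A)·d_A = V + 1.2022·d_A = (-14.2528,0.4744)
T_B = V + ((C−V)·d_B)·d_B = V + 1.2022·d_B = (-13.2716,2.6576)
sweep = 180° − θ = 10.9194°

center=(-2.3414,-3.5670) T_A=(-14.2528,0.4744) T_B=(-13.2716,2.6576) sweep=10.9194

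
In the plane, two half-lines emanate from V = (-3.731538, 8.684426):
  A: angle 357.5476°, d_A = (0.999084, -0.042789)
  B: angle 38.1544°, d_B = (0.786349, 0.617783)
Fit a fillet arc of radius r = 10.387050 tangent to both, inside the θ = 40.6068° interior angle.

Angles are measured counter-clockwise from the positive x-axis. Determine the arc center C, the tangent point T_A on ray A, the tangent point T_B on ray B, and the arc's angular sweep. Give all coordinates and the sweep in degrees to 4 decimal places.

center=(24.7619,17.8607) T_A=(24.3175,7.4831) T_B=(18.3450,26.0285) sweep=139.3932

bisector direction at 17.8510° = (0.951857,0.306543)
center distance |VC| = r/sin(θ/2) = 10.387050/sin(20.3034°) = 29.934612
C = V + |VC|·bis = (24.7619,17.8607)
T_A = V + ((C−V)·d_A)·d_A = V + 28.0747·d_A = (24.3175,7.4831)
T_B = V + ((C−V)·d_B)·d_B = V + 28.0747·d_B = (18.3450,26.0285)
sweep = 180° − θ = 139.3932°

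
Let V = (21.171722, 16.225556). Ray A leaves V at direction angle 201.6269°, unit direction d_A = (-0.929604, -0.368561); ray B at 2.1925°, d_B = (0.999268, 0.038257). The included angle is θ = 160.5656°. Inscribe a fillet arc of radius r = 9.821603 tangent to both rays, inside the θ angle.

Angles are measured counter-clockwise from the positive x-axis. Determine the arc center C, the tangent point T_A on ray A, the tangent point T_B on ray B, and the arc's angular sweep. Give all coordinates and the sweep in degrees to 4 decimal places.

bisector direction at 281.9097° = (0.206370,-0.978474)
center distance |VC| = r/sin(θ/2) = 9.821603/sin(80.2828°) = 9.964566
C = V + |VC|·bis = (23.2281,6.4755)
T_A = V + ((C−V)·d_A)·d_A = V + 1.6819·d_A = (19.6082,15.6057)
T_B = V + ((C−V)·d_B)·d_B = V + 1.6819·d_B = (22.8524,16.2899)
sweep = 180° − θ = 19.4344°

center=(23.2281,6.4755) T_A=(19.6082,15.6057) T_B=(22.8524,16.2899) sweep=19.4344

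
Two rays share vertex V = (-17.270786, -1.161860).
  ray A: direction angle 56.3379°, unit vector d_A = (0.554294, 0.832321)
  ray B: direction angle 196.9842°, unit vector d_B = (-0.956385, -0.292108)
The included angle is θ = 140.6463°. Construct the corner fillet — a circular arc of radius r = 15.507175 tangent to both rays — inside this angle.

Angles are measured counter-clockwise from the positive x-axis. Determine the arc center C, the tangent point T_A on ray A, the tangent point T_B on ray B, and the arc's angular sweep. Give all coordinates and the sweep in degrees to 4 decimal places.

bisector direction at 126.6610° = (-0.597080,0.802182)
center distance |VC| = r/sin(θ/2) = 15.507175/sin(70.3231°) = 16.468846
C = V + |VC|·bis = (-27.1040,12.0491)
T_A = V + ((C−V)·d_A)·d_A = V + 5.5453·d_A = (-14.1971,3.4536)
T_B = V + ((C−V)·d_B)·d_B = V + 5.5453·d_B = (-22.5742,-2.7817)
sweep = 180° − θ = 39.3537°

center=(-27.1040,12.0491) T_A=(-14.1971,3.4536) T_B=(-22.5742,-2.7817) sweep=39.3537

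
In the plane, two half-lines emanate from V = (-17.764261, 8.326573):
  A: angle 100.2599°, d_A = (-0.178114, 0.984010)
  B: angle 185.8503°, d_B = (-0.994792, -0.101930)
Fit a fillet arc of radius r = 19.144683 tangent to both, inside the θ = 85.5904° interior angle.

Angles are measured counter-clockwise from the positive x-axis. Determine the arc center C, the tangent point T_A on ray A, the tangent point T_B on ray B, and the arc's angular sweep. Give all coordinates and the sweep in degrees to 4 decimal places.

bisector direction at 143.0551° = (-0.799214,0.601047)
center distance |VC| = r/sin(θ/2) = 19.144683/sin(42.7952°) = 28.179646
C = V + |VC|·bis = (-40.2858,25.2639)
T_A = V + ((C−V)·d_A)·d_A = V + 20.6779·d_A = (-21.4473,28.6738)
T_B = V + ((C−V)·d_B)·d_B = V + 20.6779·d_B = (-38.3344,6.2189)
sweep = 180° − θ = 94.4096°

center=(-40.2858,25.2639) T_A=(-21.4473,28.6738) T_B=(-38.3344,6.2189) sweep=94.4096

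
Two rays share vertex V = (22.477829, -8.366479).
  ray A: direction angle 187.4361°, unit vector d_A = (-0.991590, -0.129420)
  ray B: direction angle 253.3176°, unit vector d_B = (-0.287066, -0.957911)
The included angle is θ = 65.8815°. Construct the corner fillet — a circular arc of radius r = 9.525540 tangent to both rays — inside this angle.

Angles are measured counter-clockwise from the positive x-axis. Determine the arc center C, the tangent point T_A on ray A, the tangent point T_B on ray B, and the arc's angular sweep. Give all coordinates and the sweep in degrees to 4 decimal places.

bisector direction at 220.3769° = (-0.761800,-0.647812)
center distance |VC| = r/sin(θ/2) = 9.525540/sin(32.9408°) = 17.517543
C = V + |VC|·bis = (9.1330,-19.7146)
T_A = V + ((C−V)·d_A)·d_A = V + 14.7013·d_A = (7.9002,-10.2691)
T_B = V + ((C−V)·d_B)·d_B = V + 14.7013·d_B = (18.2576,-22.4490)
sweep = 180° − θ = 114.1185°

center=(9.1330,-19.7146) T_A=(7.9002,-10.2691) T_B=(18.2576,-22.4490) sweep=114.1185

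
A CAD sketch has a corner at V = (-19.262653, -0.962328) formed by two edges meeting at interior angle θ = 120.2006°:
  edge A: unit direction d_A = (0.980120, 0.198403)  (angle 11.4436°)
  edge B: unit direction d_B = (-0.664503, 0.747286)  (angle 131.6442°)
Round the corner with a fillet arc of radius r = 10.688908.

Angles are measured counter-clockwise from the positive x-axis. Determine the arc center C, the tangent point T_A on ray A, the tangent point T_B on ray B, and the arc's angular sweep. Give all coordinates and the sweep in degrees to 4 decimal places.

bisector direction at 71.5439° = (0.316578,0.948566)
center distance |VC| = r/sin(θ/2) = 10.688908/sin(60.1003°) = 12.330045
C = V + |VC|·bis = (-15.3592,10.7335)
T_A = V + ((C−V)·d_A)·d_A = V + 6.1463·d_A = (-13.2385,0.2571)
T_B = V + ((C−V)·d_B)·d_B = V + 6.1463·d_B = (-23.3469,3.6307)
sweep = 180° − θ = 59.7994°

center=(-15.3592,10.7335) T_A=(-13.2385,0.2571) T_B=(-23.3469,3.6307) sweep=59.7994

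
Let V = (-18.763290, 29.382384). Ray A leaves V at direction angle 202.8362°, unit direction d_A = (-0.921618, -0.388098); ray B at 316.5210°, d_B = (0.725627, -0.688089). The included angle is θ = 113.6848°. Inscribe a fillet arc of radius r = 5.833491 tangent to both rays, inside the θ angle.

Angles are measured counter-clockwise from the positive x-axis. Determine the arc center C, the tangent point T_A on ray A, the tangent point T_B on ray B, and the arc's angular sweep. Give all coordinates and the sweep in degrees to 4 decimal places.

bisector direction at 259.6786° = (-0.179170,-0.983818)
center distance |VC| = r/sin(θ/2) = 5.833491/sin(56.8424°) = 6.968114
C = V + |VC|·bis = (-20.0118,22.5270)
T_A = V + ((C−V)·d_A)·d_A = V + 3.8112·d_A = (-22.2757,27.9033)
T_B = V + ((C−V)·d_B)·d_B = V + 3.8112·d_B = (-15.9978,26.7600)
sweep = 180° − θ = 66.3152°

center=(-20.0118,22.5270) T_A=(-22.2757,27.9033) T_B=(-15.9978,26.7600) sweep=66.3152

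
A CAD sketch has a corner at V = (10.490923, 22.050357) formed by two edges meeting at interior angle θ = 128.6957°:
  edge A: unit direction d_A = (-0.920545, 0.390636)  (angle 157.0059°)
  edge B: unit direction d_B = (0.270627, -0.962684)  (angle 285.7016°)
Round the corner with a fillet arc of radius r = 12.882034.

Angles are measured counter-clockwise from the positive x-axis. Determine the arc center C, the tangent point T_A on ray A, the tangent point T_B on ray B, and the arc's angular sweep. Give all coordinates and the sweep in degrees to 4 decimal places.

center=(-0.2362,12.6085) T_A=(4.7960,24.4670) T_B=(12.1651,16.0948) sweep=51.3043

bisector direction at 221.3537° = (-0.750645,-0.660706)
center distance |VC| = r/sin(θ/2) = 12.882034/sin(64.3478°) = 14.290524
C = V + |VC|·bis = (-0.2362,12.6085)
T_A = V + ((C−V)·d_A)·d_A = V + 6.1865·d_A = (4.7960,24.4670)
T_B = V + ((C−V)·d_B)·d_B = V + 6.1865·d_B = (12.1651,16.0948)
sweep = 180° − θ = 51.3043°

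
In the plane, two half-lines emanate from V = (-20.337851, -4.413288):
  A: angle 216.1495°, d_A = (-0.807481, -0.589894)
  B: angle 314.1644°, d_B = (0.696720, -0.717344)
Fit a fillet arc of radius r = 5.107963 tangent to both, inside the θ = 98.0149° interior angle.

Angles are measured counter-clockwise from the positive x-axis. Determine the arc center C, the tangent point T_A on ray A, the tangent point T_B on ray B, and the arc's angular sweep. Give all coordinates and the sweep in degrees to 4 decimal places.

center=(-20.9092,-11.1565) T_A=(-23.9224,-7.0319) T_B=(-17.2450,-7.5977) sweep=81.9851

bisector direction at 265.1569° = (-0.084427,-0.996430)
center distance |VC| = r/sin(θ/2) = 5.107963/sin(49.0074°) = 6.767352
C = V + |VC|·bis = (-20.9092,-11.1565)
T_A = V + ((C−V)·d_A)·d_A = V + 4.4391·d_A = (-23.9224,-7.0319)
T_B = V + ((C−V)·d_B)·d_B = V + 4.4391·d_B = (-17.2450,-7.5977)
sweep = 180° − θ = 81.9851°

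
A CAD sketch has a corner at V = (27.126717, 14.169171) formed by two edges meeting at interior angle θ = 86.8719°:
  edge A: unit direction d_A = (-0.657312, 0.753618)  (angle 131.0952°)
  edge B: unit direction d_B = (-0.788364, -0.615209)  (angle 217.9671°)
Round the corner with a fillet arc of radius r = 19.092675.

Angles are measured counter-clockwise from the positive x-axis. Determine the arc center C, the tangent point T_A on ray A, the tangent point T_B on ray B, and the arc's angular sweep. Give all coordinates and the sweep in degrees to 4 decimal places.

center=(-0.5163,16.8157) T_A=(13.8723,29.3656) T_B=(11.2297,1.7637) sweep=93.1281

bisector direction at 174.5311° = (-0.995448,0.095305)
center distance |VC| = r/sin(θ/2) = 19.092675/sin(43.4359°) = 27.769416
C = V + |VC|·bis = (-0.5163,16.8157)
T_A = V + ((C−V)·d_A)·d_A = V + 20.1646·d_A = (13.8723,29.3656)
T_B = V + ((C−V)·d_B)·d_B = V + 20.1646·d_B = (11.2297,1.7637)
sweep = 180° − θ = 93.1281°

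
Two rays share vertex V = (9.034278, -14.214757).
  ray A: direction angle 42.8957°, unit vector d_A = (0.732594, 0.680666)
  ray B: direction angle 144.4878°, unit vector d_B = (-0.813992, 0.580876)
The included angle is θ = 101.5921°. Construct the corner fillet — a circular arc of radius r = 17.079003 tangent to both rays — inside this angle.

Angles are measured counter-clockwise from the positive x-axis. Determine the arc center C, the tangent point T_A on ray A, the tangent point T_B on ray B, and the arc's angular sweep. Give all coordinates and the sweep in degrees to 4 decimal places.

center=(7.6151,7.7797) T_A=(19.2402,-4.7322) T_B=(-2.3057,-6.1224) sweep=78.4079

bisector direction at 93.6917° = (-0.064389,0.997925)
center distance |VC| = r/sin(θ/2) = 17.079003/sin(50.7961°) = 22.040241
C = V + |VC|·bis = (7.6151,7.7797)
T_A = V + ((C−V)·d_A)·d_A = V + 13.9313·d_A = (19.2402,-4.7322)
T_B = V + ((C−V)·d_B)·d_B = V + 13.9313·d_B = (-2.3057,-6.1224)
sweep = 180° − θ = 78.4079°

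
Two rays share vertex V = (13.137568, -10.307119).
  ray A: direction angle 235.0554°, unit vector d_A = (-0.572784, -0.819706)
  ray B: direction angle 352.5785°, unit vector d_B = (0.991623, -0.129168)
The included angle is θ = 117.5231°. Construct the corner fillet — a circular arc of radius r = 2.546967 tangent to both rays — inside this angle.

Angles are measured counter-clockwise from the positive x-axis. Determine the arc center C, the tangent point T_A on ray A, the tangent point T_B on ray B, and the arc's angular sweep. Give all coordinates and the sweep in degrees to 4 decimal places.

center=(14.3405,-13.0323) T_A=(12.2527,-11.5734) T_B=(14.6695,-10.5067) sweep=62.4769

bisector direction at 293.8170° = (0.403816,-0.914840)
center distance |VC| = r/sin(θ/2) = 2.546967/sin(58.7615°) = 2.978852
C = V + |VC|·bis = (14.3405,-13.0323)
T_A = V + ((C−V)·d_A)·d_A = V + 1.5448·d_A = (12.2527,-11.5734)
T_B = V + ((C−V)·d_B)·d_B = V + 1.5448·d_B = (14.6695,-10.5067)
sweep = 180° − θ = 62.4769°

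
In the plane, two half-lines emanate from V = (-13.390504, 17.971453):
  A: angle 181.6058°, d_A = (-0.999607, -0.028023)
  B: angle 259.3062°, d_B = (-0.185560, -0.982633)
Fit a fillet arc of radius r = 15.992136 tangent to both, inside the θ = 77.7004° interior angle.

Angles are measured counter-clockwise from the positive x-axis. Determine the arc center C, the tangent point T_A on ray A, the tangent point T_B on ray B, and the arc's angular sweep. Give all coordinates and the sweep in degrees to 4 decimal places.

bisector direction at 220.4560° = (-0.760904,-0.648864)
center distance |VC| = r/sin(θ/2) = 15.992136/sin(38.8502°) = 25.494154
C = V + |VC|·bis = (-32.7891,1.4292)
T_A = V + ((C−V)·d_A)·d_A = V + 19.8546·d_A = (-33.2373,17.4151)
T_B = V + ((C−V)·d_B)·d_B = V + 19.8546·d_B = (-17.0747,-1.5383)
sweep = 180° − θ = 102.2996°

center=(-32.7891,1.4292) T_A=(-33.2373,17.4151) T_B=(-17.0747,-1.5383) sweep=102.2996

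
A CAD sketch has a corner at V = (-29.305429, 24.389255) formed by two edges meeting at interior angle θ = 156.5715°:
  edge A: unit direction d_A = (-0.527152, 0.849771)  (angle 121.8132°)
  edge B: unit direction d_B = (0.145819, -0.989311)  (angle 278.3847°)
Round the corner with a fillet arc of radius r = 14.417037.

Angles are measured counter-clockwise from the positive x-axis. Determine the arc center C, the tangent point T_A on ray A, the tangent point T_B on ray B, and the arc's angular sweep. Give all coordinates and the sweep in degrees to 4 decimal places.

bisector direction at 200.0990° = (-0.939101,-0.343642)
center distance |VC| = r/sin(θ/2) = 14.417037/sin(78.2857°) = 14.723697
C = V + |VC|·bis = (-43.1325,19.3296)
T_A = V + ((C−V)·d_A)·d_A = V + 2.9894·d_A = (-30.8813,26.9295)
T_B = V + ((C−V)·d_B)·d_B = V + 2.9894·d_B = (-28.8695,21.4318)
sweep = 180° − θ = 23.4285°

center=(-43.1325,19.3296) T_A=(-30.8813,26.9295) T_B=(-28.8695,21.4318) sweep=23.4285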